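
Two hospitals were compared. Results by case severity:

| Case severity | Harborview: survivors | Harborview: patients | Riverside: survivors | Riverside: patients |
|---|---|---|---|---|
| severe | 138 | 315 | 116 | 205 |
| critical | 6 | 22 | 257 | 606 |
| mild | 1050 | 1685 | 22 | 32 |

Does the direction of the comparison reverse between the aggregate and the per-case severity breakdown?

Yes

Severe: Harborview 138/315 = 43.8%, Riverside 116/205 = 56.6% → Riverside
Critical: Harborview 6/22 = 27.3%, Riverside 257/606 = 42.4% → Riverside
Mild: Harborview 1050/1685 = 62.3%, Riverside 22/32 = 68.8% → Riverside
Overall: Harborview 1194/2022 = 59.1%, Riverside 395/843 = 46.9% → Harborview
Riverside wins each case group but Harborview wins overall — the comparison reverses. Riverside's patients skew toward critical, which has a lower base rate.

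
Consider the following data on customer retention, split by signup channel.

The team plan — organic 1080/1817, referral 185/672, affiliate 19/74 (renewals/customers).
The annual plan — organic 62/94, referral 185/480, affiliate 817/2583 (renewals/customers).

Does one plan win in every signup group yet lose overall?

Organic: the team plan 1080/1817 = 59.4%, the annual plan 62/94 = 66.0% → the annual plan
Referral: the team plan 185/672 = 27.5%, the annual plan 185/480 = 38.5% → the annual plan
Affiliate: the team plan 19/74 = 25.7%, the annual plan 817/2583 = 31.6% → the annual plan
Overall: the team plan 1284/2563 = 50.1%, the annual plan 1064/3157 = 33.7% → the team plan
The annual plan wins each signup group but the team plan wins overall — the comparison reverses. The annual plan's customers skew toward affiliate, which has a lower base rate.

Yes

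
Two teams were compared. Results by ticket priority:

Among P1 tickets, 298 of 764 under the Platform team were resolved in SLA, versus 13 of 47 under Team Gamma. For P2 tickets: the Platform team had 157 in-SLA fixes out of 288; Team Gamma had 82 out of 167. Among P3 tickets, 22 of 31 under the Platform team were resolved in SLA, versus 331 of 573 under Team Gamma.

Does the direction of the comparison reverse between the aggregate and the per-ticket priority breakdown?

P1: the Platform team 298/764 = 39.0%, Team Gamma 13/47 = 27.7% → the Platform team
P2: the Platform team 157/288 = 54.5%, Team Gamma 82/167 = 49.1% → the Platform team
P3: the Platform team 22/31 = 71.0%, Team Gamma 331/573 = 57.8% → the Platform team
Overall: the Platform team 477/1083 = 44.0%, Team Gamma 426/787 = 54.1% → Team Gamma
The Platform team wins each ticket group but Team Gamma wins overall — the comparison reverses. The Platform team's tickets skew toward P1, which has a lower base rate.

Yes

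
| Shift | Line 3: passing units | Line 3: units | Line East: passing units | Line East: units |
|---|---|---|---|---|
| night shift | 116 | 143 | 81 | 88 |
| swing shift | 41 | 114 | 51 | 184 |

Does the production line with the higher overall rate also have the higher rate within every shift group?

No

Night shift: Line 3 116/143 = 81.1%, Line East 81/88 = 92.0% → Line East
Swing shift: Line 3 41/114 = 36.0%, Line East 51/184 = 27.7% → Line 3
Overall: Line 3 157/257 = 61.1%, Line East 132/272 = 48.5% → Line 3
Neither sweeps: Line 3 wins 1 of 2 groups, Line East wins 1. Line 3 wins overall but not every group — no Simpson reversal.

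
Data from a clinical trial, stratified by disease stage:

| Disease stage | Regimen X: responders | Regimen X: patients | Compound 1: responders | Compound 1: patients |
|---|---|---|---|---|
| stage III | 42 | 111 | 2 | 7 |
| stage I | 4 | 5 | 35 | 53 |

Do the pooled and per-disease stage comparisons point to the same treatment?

Stage III: Regimen X 42/111 = 37.8%, Compound 1 2/7 = 28.6% → Regimen X
Stage I: Regimen X 4/5 = 80.0%, Compound 1 35/53 = 66.0% → Regimen X
Overall: Regimen X 46/116 = 39.7%, Compound 1 37/60 = 61.7% → Compound 1
Regimen X wins each disease group but Compound 1 wins overall — the comparison reverses. Regimen X's patients skew toward stage III, which has a lower base rate.

No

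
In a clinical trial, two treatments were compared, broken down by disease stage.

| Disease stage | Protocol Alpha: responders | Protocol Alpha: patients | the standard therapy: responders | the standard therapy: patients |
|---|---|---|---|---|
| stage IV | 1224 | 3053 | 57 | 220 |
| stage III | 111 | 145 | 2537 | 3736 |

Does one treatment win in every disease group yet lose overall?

Yes

Stage IV: Protocol Alpha 1224/3053 = 40.1%, the standard therapy 57/220 = 25.9% → Protocol Alpha
Stage III: Protocol Alpha 111/145 = 76.6%, the standard therapy 2537/3736 = 67.9% → Protocol Alpha
Overall: Protocol Alpha 1335/3198 = 41.7%, the standard therapy 2594/3956 = 65.6% → the standard therapy
Protocol Alpha wins each disease group but the standard therapy wins overall — the comparison reverses. Protocol Alpha's patients skew toward stage IV, which has a lower base rate.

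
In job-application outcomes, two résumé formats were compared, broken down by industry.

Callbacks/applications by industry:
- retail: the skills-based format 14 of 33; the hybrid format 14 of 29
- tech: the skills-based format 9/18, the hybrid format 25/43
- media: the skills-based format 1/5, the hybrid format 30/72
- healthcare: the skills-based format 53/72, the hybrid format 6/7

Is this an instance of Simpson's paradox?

Retail: the skills-based format 14/33 = 42.4%, the hybrid format 14/29 = 48.3% → the hybrid format
Tech: the skills-based format 9/18 = 50.0%, the hybrid format 25/43 = 58.1% → the hybrid format
Media: the skills-based format 1/5 = 20.0%, the hybrid format 30/72 = 41.7% → the hybrid format
Healthcare: the skills-based format 53/72 = 73.6%, the hybrid format 6/7 = 85.7% → the hybrid format
Overall: the skills-based format 77/128 = 60.2%, the hybrid format 75/151 = 49.7% → the skills-based format
The hybrid format wins each industry group but the skills-based format wins overall — the comparison reverses. The hybrid format's applications skew toward media, which has a lower base rate.

Yes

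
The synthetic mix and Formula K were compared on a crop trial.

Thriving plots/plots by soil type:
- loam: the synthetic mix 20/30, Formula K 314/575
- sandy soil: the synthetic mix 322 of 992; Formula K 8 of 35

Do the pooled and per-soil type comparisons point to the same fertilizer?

No

Loam: the synthetic mix 20/30 = 66.7%, Formula K 314/575 = 54.6% → the synthetic mix
Sandy soil: the synthetic mix 322/992 = 32.5%, Formula K 8/35 = 22.9% → the synthetic mix
Overall: the synthetic mix 342/1022 = 33.5%, Formula K 322/610 = 52.8% → Formula K
The synthetic mix wins each soil group but Formula K wins overall — the comparison reverses. The synthetic mix's plots skew toward sandy soil, which has a lower base rate.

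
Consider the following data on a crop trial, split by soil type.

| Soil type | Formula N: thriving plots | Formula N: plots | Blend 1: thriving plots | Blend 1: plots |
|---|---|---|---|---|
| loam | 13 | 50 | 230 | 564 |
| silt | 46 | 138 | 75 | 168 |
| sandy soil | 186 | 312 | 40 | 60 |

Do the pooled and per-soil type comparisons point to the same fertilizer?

Loam: Formula N 13/50 = 26.0%, Blend 1 230/564 = 40.8% → Blend 1
Silt: Formula N 46/138 = 33.3%, Blend 1 75/168 = 44.6% → Blend 1
Sandy soil: Formula N 186/312 = 59.6%, Blend 1 40/60 = 66.7% → Blend 1
Overall: Formula N 245/500 = 49.0%, Blend 1 345/792 = 43.6% → Formula N
Blend 1 wins each soil group but Formula N wins overall — the comparison reverses. Blend 1's plots skew toward loam, which has a lower base rate.

No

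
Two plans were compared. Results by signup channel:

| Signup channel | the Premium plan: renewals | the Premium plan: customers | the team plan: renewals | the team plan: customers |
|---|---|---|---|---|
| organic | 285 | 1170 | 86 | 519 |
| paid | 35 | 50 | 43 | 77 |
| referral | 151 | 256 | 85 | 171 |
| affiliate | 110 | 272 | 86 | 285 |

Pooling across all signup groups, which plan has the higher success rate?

Organic: the Premium plan 285/1170 = 24.4%, the team plan 86/519 = 16.6% → the Premium plan
Paid: the Premium plan 35/50 = 70.0%, the team plan 43/77 = 55.8% → the Premium plan
Referral: the Premium plan 151/256 = 59.0%, the team plan 85/171 = 49.7% → the Premium plan
Affiliate: the Premium plan 110/272 = 40.4%, the team plan 86/285 = 30.2% → the Premium plan
Overall: the Premium plan 581/1748 = 33.2%, the team plan 300/1052 = 28.5% → the Premium plan

the Premium plan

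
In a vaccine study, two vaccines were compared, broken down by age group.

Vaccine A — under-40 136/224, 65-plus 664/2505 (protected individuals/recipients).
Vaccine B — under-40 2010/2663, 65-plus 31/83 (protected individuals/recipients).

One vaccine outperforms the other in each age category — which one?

Under-40: Vaccine A 136/224 = 60.7%, Vaccine B 2010/2663 = 75.5% → Vaccine B
65-plus: Vaccine A 664/2505 = 26.5%, Vaccine B 31/83 = 37.3% → Vaccine B
Vaccine B has the higher rate in both groups.

Vaccine B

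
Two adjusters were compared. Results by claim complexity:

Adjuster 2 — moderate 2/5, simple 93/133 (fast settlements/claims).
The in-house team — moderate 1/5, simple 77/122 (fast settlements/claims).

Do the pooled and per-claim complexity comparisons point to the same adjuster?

Moderate: Adjuster 2 2/5 = 40.0%, the in-house team 1/5 = 20.0% → Adjuster 2
Simple: Adjuster 2 93/133 = 69.9%, the in-house team 77/122 = 63.1% → Adjuster 2
Overall: Adjuster 2 95/138 = 68.8%, the in-house team 78/127 = 61.4% → Adjuster 2
Adjuster 2 wins overall and in every claim group — no reversal.

Yes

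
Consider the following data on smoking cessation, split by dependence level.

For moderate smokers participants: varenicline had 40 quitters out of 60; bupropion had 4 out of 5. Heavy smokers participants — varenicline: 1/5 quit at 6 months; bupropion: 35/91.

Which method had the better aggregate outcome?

Moderate smokers: varenicline 40/60 = 66.7%, bupropion 4/5 = 80.0% → bupropion
Heavy smokers: varenicline 1/5 = 20.0%, bupropion 35/91 = 38.5% → bupropion
Overall: varenicline 41/65 = 63.1%, bupropion 39/96 = 40.6% → varenicline
(Bupropion wins every dependence group but varenicline wins overall — bupropion's participants skew toward the low-rate heavy smokers group.)

varenicline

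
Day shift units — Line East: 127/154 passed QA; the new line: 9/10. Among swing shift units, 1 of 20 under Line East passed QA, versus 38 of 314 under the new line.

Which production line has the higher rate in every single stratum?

the new line

Day shift: Line East 127/154 = 82.5%, the new line 9/10 = 90.0% → the new line
Swing shift: Line East 1/20 = 5.0%, the new line 38/314 = 12.1% → the new line
The new line has the higher rate in both groups.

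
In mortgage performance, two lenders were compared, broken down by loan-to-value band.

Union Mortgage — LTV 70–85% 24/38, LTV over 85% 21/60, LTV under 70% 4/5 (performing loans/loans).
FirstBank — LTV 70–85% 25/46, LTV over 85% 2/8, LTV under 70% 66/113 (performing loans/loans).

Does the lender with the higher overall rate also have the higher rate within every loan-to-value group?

LTV 70–85%: Union Mortgage 24/38 = 63.2%, FirstBank 25/46 = 54.3% → Union Mortgage
LTV over 85%: Union Mortgage 21/60 = 35.0%, FirstBank 2/8 = 25.0% → Union Mortgage
LTV under 70%: Union Mortgage 4/5 = 80.0%, FirstBank 66/113 = 58.4% → Union Mortgage
Overall: Union Mortgage 49/103 = 47.6%, FirstBank 93/167 = 55.7% → FirstBank
Union Mortgage wins each loan-to-value group but FirstBank wins overall — the comparison reverses. Union Mortgage's loans skew toward LTV over 85%, which has a lower base rate.

No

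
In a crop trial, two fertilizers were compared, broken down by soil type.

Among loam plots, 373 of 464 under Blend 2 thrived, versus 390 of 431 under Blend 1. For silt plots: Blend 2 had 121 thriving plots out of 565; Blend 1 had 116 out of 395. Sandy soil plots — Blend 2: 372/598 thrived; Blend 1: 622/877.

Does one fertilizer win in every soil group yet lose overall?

Loam: Blend 2 373/464 = 80.4%, Blend 1 390/431 = 90.5% → Blend 1
Silt: Blend 2 121/565 = 21.4%, Blend 1 116/395 = 29.4% → Blend 1
Sandy soil: Blend 2 372/598 = 62.2%, Blend 1 622/877 = 70.9% → Blend 1
Overall: Blend 2 866/1627 = 53.2%, Blend 1 1128/1703 = 66.2% → Blend 1
Blend 1 wins overall and in every soil group — no reversal.

No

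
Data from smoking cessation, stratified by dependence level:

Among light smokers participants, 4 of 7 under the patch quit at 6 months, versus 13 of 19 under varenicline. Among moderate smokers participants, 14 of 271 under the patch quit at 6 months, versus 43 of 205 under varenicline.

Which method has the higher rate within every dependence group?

Light smokers: the patch 4/7 = 57.1%, varenicline 13/19 = 68.4% → varenicline
Moderate smokers: the patch 14/271 = 5.2%, varenicline 43/205 = 21.0% → varenicline
Varenicline has the higher rate in both groups.

varenicline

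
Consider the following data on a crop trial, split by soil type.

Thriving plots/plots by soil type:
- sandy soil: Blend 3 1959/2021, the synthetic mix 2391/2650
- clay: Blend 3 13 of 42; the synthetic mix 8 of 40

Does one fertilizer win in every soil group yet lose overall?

Sandy soil: Blend 3 1959/2021 = 96.9%, the synthetic mix 2391/2650 = 90.2% → Blend 3
Clay: Blend 3 13/42 = 31.0%, the synthetic mix 8/40 = 20.0% → Blend 3
Overall: Blend 3 1972/2063 = 95.6%, the synthetic mix 2399/2690 = 89.2% → Blend 3
Blend 3 wins overall and in every soil group — no reversal.

No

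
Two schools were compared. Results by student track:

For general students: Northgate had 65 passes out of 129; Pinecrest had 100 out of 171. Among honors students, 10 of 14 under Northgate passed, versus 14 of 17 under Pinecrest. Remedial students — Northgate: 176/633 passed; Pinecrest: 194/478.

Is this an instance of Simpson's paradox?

General: Northgate 65/129 = 50.4%, Pinecrest 100/171 = 58.5% → Pinecrest
Honors: Northgate 10/14 = 71.4%, Pinecrest 14/17 = 82.4% → Pinecrest
Remedial: Northgate 176/633 = 27.8%, Pinecrest 194/478 = 40.6% → Pinecrest
Overall: Northgate 251/776 = 32.3%, Pinecrest 308/666 = 46.2% → Pinecrest
Pinecrest wins overall and in every student group — no reversal.

No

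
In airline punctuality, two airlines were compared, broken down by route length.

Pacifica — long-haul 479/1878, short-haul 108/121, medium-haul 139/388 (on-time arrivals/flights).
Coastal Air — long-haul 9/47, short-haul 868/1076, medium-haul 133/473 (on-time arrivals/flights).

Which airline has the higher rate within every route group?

Pacifica

Long-haul: Pacifica 479/1878 = 25.5%, Coastal Air 9/47 = 19.1% → Pacifica
Short-haul: Pacifica 108/121 = 89.3%, Coastal Air 868/1076 = 80.7% → Pacifica
Medium-haul: Pacifica 139/388 = 35.8%, Coastal Air 133/473 = 28.1% → Pacifica
Pacifica has the higher rate in all 3 groups.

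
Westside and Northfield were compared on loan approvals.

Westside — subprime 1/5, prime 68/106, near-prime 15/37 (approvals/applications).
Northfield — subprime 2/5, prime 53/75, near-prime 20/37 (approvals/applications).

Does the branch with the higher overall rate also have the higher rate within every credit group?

Yes

Subprime: Westside 1/5 = 20.0%, Northfield 2/5 = 40.0% → Northfield
Prime: Westside 68/106 = 64.2%, Northfield 53/75 = 70.7% → Northfield
Near-prime: Westside 15/37 = 40.5%, Northfield 20/37 = 54.1% → Northfield
Overall: Westside 84/148 = 56.8%, Northfield 75/117 = 64.1% → Northfield
Northfield wins overall and in every credit group — no reversal.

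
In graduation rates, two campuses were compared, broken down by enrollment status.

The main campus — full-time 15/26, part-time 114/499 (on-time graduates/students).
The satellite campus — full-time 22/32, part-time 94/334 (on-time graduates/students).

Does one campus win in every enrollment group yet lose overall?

No

Full-time: the main campus 15/26 = 57.7%, the satellite campus 22/32 = 68.8% → the satellite campus
Part-time: the main campus 114/499 = 22.8%, the satellite campus 94/334 = 28.1% → the satellite campus
Overall: the main campus 129/525 = 24.6%, the satellite campus 116/366 = 31.7% → the satellite campus
The satellite campus wins overall and in every enrollment group — no reversal.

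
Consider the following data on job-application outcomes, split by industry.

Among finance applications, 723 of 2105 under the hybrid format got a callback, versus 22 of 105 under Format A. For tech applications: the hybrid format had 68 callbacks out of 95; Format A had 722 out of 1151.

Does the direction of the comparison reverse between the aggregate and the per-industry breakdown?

Yes

Finance: the hybrid format 723/2105 = 34.3%, Format A 22/105 = 21.0% → the hybrid format
Tech: the hybrid format 68/95 = 71.6%, Format A 722/1151 = 62.7% → the hybrid format
Overall: the hybrid format 791/2200 = 36.0%, Format A 744/1256 = 59.2% → Format A
The hybrid format wins each industry group but Format A wins overall — the comparison reverses. The hybrid format's applications skew toward finance, which has a lower base rate.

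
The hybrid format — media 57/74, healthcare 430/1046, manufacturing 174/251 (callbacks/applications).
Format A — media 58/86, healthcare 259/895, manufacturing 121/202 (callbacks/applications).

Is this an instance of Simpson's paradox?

Media: the hybrid format 57/74 = 77.0%, Format A 58/86 = 67.4% → the hybrid format
Healthcare: the hybrid format 430/1046 = 41.1%, Format A 259/895 = 28.9% → the hybrid format
Manufacturing: the hybrid format 174/251 = 69.3%, Format A 121/202 = 59.9% → the hybrid format
Overall: the hybrid format 661/1371 = 48.2%, Format A 438/1183 = 37.0% → the hybrid format
The hybrid format wins overall and in every industry group — no reversal.

No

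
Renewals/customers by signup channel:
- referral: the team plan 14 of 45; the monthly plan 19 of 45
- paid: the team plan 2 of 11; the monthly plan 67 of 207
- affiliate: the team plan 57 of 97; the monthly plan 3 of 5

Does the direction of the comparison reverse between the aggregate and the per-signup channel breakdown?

Referral: the team plan 14/45 = 31.1%, the monthly plan 19/45 = 42.2% → the monthly plan
Paid: the team plan 2/11 = 18.2%, the monthly plan 67/207 = 32.4% → the monthly plan
Affiliate: the team plan 57/97 = 58.8%, the monthly plan 3/5 = 60.0% → the monthly plan
Overall: the team plan 73/153 = 47.7%, the monthly plan 89/257 = 34.6% → the team plan
The monthly plan wins each signup group but the team plan wins overall — the comparison reverses. The monthly plan's customers skew toward paid, which has a lower base rate.

Yes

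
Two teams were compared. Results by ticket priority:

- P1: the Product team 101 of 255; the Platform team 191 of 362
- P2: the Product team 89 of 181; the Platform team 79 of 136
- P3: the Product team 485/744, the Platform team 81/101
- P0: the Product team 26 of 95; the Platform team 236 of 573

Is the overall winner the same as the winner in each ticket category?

No

P1: the Product team 101/255 = 39.6%, the Platform team 191/362 = 52.8% → the Platform team
P2: the Product team 89/181 = 49.2%, the Platform team 79/136 = 58.1% → the Platform team
P3: the Product team 485/744 = 65.2%, the Platform team 81/101 = 80.2% → the Platform team
P0: the Product team 26/95 = 27.4%, the Platform team 236/573 = 41.2% → the Platform team
Overall: the Product team 701/1275 = 55.0%, the Platform team 587/1172 = 50.1% → the Product team
The Platform team wins each ticket group but the Product team wins overall — the comparison reverses. The Platform team's tickets skew toward P0, which has a lower base rate.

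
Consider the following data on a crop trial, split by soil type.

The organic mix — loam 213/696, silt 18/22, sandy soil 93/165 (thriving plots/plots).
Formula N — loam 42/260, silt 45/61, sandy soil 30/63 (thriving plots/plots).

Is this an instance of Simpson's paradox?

No

Loam: the organic mix 213/696 = 30.6%, Formula N 42/260 = 16.2% → the organic mix
Silt: the organic mix 18/22 = 81.8%, Formula N 45/61 = 73.8% → the organic mix
Sandy soil: the organic mix 93/165 = 56.4%, Formula N 30/63 = 47.6% → the organic mix
Overall: the organic mix 324/883 = 36.7%, Formula N 117/384 = 30.5% → the organic mix
The organic mix wins overall and in every soil group — no reversal.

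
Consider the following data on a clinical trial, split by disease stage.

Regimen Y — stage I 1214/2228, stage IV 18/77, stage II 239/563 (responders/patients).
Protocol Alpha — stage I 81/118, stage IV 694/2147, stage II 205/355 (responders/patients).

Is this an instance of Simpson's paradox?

Stage I: Regimen Y 1214/2228 = 54.5%, Protocol Alpha 81/118 = 68.6% → Protocol Alpha
Stage IV: Regimen Y 18/77 = 23.4%, Protocol Alpha 694/2147 = 32.3% → Protocol Alpha
Stage II: Regimen Y 239/563 = 42.5%, Protocol Alpha 205/355 = 57.7% → Protocol Alpha
Overall: Regimen Y 1471/2868 = 51.3%, Protocol Alpha 980/2620 = 37.4% → Regimen Y
Protocol Alpha wins each disease group but Regimen Y wins overall — the comparison reverses. Protocol Alpha's patients skew toward stage IV, which has a lower base rate.

Yes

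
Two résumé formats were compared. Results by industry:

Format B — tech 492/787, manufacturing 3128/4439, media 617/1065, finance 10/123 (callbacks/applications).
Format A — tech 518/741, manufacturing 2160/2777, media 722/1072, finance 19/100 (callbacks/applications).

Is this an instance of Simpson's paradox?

No

Tech: Format B 492/787 = 62.5%, Format A 518/741 = 69.9% → Format A
Manufacturing: Format B 3128/4439 = 70.5%, Format A 2160/2777 = 77.8% → Format A
Media: Format B 617/1065 = 57.9%, Format A 722/1072 = 67.4% → Format A
Finance: Format B 10/123 = 8.1%, Format A 19/100 = 19.0% → Format A
Overall: Format B 4247/6414 = 66.2%, Format A 3419/4690 = 72.9% → Format A
Format A wins overall and in every industry group — no reversal.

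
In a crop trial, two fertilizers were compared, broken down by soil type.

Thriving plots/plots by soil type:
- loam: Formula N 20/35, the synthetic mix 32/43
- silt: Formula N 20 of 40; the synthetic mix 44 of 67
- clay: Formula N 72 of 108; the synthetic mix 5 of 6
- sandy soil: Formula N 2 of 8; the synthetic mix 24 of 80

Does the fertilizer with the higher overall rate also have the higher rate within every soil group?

No

Loam: Formula N 20/35 = 57.1%, the synthetic mix 32/43 = 74.4% → the synthetic mix
Silt: Formula N 20/40 = 50.0%, the synthetic mix 44/67 = 65.7% → the synthetic mix
Clay: Formula N 72/108 = 66.7%, the synthetic mix 5/6 = 83.3% → the synthetic mix
Sandy soil: Formula N 2/8 = 25.0%, the synthetic mix 24/80 = 30.0% → the synthetic mix
Overall: Formula N 114/191 = 59.7%, the synthetic mix 105/196 = 53.6% → Formula N
The synthetic mix wins each soil group but Formula N wins overall — the comparison reverses. The synthetic mix's plots skew toward sandy soil, which has a lower base rate.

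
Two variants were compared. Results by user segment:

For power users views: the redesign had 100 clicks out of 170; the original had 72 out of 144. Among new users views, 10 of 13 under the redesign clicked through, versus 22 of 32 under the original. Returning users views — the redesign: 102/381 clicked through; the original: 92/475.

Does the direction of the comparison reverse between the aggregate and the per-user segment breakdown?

No

Power users: the redesign 100/170 = 58.8%, the original 72/144 = 50.0% → the redesign
New users: the redesign 10/13 = 76.9%, the original 22/32 = 68.8% → the redesign
Returning users: the redesign 102/381 = 26.8%, the original 92/475 = 19.4% → the redesign
Overall: the redesign 212/564 = 37.6%, the original 186/651 = 28.6% → the redesign
The redesign wins overall and in every user group — no reversal.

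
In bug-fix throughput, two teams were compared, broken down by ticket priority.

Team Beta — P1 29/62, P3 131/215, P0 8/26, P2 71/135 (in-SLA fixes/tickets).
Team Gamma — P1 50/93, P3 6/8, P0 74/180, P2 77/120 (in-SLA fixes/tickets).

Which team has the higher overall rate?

P1: Team Beta 29/62 = 46.8%, Team Gamma 50/93 = 53.8% → Team Gamma
P3: Team Beta 131/215 = 60.9%, Team Gamma 6/8 = 75.0% → Team Gamma
P0: Team Beta 8/26 = 30.8%, Team Gamma 74/180 = 41.1% → Team Gamma
P2: Team Beta 71/135 = 52.6%, Team Gamma 77/120 = 64.2% → Team Gamma
Overall: Team Beta 239/438 = 54.6%, Team Gamma 207/401 = 51.6% → Team Beta
(Team Gamma wins every ticket group but Team Beta wins overall — Team Gamma's tickets skew toward the low-rate P0 group.)

Team Beta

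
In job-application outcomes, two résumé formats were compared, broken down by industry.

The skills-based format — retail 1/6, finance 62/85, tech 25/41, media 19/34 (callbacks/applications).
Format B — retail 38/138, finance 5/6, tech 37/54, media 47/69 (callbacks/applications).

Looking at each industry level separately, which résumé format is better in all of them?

Retail: the skills-based format 1/6 = 16.7%, Format B 38/138 = 27.5% → Format B
Finance: the skills-based format 62/85 = 72.9%, Format B 5/6 = 83.3% → Format B
Tech: the skills-based format 25/41 = 61.0%, Format B 37/54 = 68.5% → Format B
Media: the skills-based format 19/34 = 55.9%, Format B 47/69 = 68.1% → Format B
Format B has the higher rate in all 4 groups.

Format B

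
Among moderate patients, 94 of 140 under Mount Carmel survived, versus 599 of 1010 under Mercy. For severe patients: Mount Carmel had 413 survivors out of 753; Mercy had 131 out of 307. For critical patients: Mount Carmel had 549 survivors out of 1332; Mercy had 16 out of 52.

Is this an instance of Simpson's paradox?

Moderate: Mount Carmel 94/140 = 67.1%, Mercy 599/1010 = 59.3% → Mount Carmel
Severe: Mount Carmel 413/753 = 54.8%, Mercy 131/307 = 42.7% → Mount Carmel
Critical: Mount Carmel 549/1332 = 41.2%, Mercy 16/52 = 30.8% → Mount Carmel
Overall: Mount Carmel 1056/2225 = 47.5%, Mercy 746/1369 = 54.5% → Mercy
Mount Carmel wins each case group but Mercy wins overall — the comparison reverses. Mount Carmel's patients skew toward critical, which has a lower base rate.

Yes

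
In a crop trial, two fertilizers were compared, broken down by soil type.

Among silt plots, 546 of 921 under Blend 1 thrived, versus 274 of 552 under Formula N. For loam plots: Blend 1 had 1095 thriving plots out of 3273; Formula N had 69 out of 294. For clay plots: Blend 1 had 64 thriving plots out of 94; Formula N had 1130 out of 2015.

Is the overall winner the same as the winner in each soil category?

Silt: Blend 1 546/921 = 59.3%, Formula N 274/552 = 49.6% → Blend 1
Loam: Blend 1 1095/3273 = 33.5%, Formula N 69/294 = 23.5% → Blend 1
Clay: Blend 1 64/94 = 68.1%, Formula N 1130/2015 = 56.1% → Blend 1
Overall: Blend 1 1705/4288 = 39.8%, Formula N 1473/2861 = 51.5% → Formula N
Blend 1 wins each soil group but Formula N wins overall — the comparison reverses. Blend 1's plots skew toward loam, which has a lower base rate.

No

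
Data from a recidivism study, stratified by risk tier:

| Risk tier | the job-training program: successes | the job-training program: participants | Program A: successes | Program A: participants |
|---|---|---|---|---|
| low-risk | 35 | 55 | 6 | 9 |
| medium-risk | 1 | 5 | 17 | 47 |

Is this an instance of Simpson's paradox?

Yes

Low-risk: the job-training program 35/55 = 63.6%, Program A 6/9 = 66.7% → Program A
Medium-risk: the job-training program 1/5 = 20.0%, Program A 17/47 = 36.2% → Program A
Overall: the job-training program 36/60 = 60.0%, Program A 23/56 = 41.1% → the job-training program
Program A wins each risk group but the job-training program wins overall — the comparison reverses. Program A's participants skew toward medium-risk, which has a lower base rate.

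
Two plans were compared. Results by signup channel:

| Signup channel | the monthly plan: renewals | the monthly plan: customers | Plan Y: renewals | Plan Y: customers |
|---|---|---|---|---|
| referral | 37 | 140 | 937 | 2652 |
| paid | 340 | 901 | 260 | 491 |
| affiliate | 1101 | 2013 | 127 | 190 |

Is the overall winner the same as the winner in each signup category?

No

Referral: the monthly plan 37/140 = 26.4%, Plan Y 937/2652 = 35.3% → Plan Y
Paid: the monthly plan 340/901 = 37.7%, Plan Y 260/491 = 53.0% → Plan Y
Affiliate: the monthly plan 1101/2013 = 54.7%, Plan Y 127/190 = 66.8% → Plan Y
Overall: the monthly plan 1478/3054 = 48.4%, Plan Y 1324/3333 = 39.7% → the monthly plan
Plan Y wins each signup group but the monthly plan wins overall — the comparison reverses. Plan Y's customers skew toward referral, which has a lower base rate.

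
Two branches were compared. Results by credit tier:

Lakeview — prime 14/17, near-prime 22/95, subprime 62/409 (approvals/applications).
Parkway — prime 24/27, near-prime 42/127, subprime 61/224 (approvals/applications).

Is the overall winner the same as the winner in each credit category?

Yes

Prime: Lakeview 14/17 = 82.4%, Parkway 24/27 = 88.9% → Parkway
Near-prime: Lakeview 22/95 = 23.2%, Parkway 42/127 = 33.1% → Parkway
Subprime: Lakeview 62/409 = 15.2%, Parkway 61/224 = 27.2% → Parkway
Overall: Lakeview 98/521 = 18.8%, Parkway 127/378 = 33.6% → Parkway
Parkway wins overall and in every credit group — no reversal.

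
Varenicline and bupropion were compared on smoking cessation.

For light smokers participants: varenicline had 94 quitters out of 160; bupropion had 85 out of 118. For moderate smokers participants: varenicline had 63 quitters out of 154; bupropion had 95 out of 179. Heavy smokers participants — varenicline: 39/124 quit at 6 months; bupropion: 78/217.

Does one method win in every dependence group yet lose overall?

Light smokers: varenicline 94/160 = 58.8%, bupropion 85/118 = 72.0% → bupropion
Moderate smokers: varenicline 63/154 = 40.9%, bupropion 95/179 = 53.1% → bupropion
Heavy smokers: varenicline 39/124 = 31.5%, bupropion 78/217 = 35.9% → bupropion
Overall: varenicline 196/438 = 44.7%, bupropion 258/514 = 50.2% → bupropion
Bupropion wins overall and in every dependence group — no reversal.

No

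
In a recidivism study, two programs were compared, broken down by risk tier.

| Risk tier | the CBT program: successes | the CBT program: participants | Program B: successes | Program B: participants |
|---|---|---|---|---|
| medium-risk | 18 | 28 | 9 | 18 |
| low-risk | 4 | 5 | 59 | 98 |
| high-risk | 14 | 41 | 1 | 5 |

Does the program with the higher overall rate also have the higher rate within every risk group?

No

Medium-risk: the CBT program 18/28 = 64.3%, Program B 9/18 = 50.0% → the CBT program
Low-risk: the CBT program 4/5 = 80.0%, Program B 59/98 = 60.2% → the CBT program
High-risk: the CBT program 14/41 = 34.1%, Program B 1/5 = 20.0% → the CBT program
Overall: the CBT program 36/74 = 48.6%, Program B 69/121 = 57.0% → Program B
The CBT program wins each risk group but Program B wins overall — the comparison reverses. The CBT program's participants skew toward high-risk, which has a lower base rate.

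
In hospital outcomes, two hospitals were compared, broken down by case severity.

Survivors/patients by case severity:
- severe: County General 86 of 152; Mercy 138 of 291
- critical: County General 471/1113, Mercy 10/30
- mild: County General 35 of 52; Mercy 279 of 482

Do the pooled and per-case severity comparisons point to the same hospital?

No

Severe: County General 86/152 = 56.6%, Mercy 138/291 = 47.4% → County General
Critical: County General 471/1113 = 42.3%, Mercy 10/30 = 33.3% → County General
Mild: County General 35/52 = 67.3%, Mercy 279/482 = 57.9% → County General
Overall: County General 592/1317 = 45.0%, Mercy 427/803 = 53.2% → Mercy
County General wins each case group but Mercy wins overall — the comparison reverses. County General's patients skew toward critical, which has a lower base rate.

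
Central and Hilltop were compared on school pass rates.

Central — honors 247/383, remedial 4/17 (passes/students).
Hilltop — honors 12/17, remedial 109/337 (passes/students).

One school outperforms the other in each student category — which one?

Honors: Central 247/383 = 64.5%, Hilltop 12/17 = 70.6% → Hilltop
Remedial: Central 4/17 = 23.5%, Hilltop 109/337 = 32.3% → Hilltop
Hilltop has the higher rate in both groups.

Hilltop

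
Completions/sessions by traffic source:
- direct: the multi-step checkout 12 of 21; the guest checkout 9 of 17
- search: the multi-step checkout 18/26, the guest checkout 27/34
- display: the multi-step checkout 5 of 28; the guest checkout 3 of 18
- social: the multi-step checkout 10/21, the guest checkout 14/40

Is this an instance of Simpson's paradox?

Direct: the multi-step checkout 12/21 = 57.1%, the guest checkout 9/17 = 52.9% → the multi-step checkout
Search: the multi-step checkout 18/26 = 69.2%, the guest checkout 27/34 = 79.4% → the guest checkout
Display: the multi-step checkout 5/28 = 17.9%, the guest checkout 3/18 = 16.7% → the multi-step checkout
Social: the multi-step checkout 10/21 = 47.6%, the guest checkout 14/40 = 35.0% → the multi-step checkout
Overall: the multi-step checkout 45/96 = 46.9%, the guest checkout 53/109 = 48.6% → the guest checkout
Neither sweeps: the multi-step checkout wins 3 of 4 groups, the guest checkout wins 1. The guest checkout wins overall but not every group — no Simpson reversal.

No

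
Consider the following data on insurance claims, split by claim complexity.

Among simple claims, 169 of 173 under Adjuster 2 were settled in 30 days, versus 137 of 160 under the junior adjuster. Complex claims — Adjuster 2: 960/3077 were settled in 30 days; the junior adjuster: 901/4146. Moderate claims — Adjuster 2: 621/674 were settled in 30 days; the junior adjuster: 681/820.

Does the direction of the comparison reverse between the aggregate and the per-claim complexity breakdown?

Simple: Adjuster 2 169/173 = 97.7%, the junior adjuster 137/160 = 85.6% → Adjuster 2
Complex: Adjuster 2 960/3077 = 31.2%, the junior adjuster 901/4146 = 21.7% → Adjuster 2
Moderate: Adjuster 2 621/674 = 92.1%, the junior adjuster 681/820 = 83.0% → Adjuster 2
Overall: Adjuster 2 1750/3924 = 44.6%, the junior adjuster 1719/5126 = 33.5% → Adjuster 2
Adjuster 2 wins overall and in every claim group — no reversal.

No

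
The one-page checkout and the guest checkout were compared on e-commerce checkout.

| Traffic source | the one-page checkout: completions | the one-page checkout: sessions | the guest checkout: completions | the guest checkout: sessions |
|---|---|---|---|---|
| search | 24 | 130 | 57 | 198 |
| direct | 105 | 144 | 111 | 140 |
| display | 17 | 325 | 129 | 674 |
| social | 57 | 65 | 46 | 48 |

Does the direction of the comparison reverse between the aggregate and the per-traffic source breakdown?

No

Search: the one-page checkout 24/130 = 18.5%, the guest checkout 57/198 = 28.8% → the guest checkout
Direct: the one-page checkout 105/144 = 72.9%, the guest checkout 111/140 = 79.3% → the guest checkout
Display: the one-page checkout 17/325 = 5.2%, the guest checkout 129/674 = 19.1% → the guest checkout
Social: the one-page checkout 57/65 = 87.7%, the guest checkout 46/48 = 95.8% → the guest checkout
Overall: the one-page checkout 203/664 = 30.6%, the guest checkout 343/1060 = 32.4% → the guest checkout
The guest checkout wins overall and in every traffic group — no reversal.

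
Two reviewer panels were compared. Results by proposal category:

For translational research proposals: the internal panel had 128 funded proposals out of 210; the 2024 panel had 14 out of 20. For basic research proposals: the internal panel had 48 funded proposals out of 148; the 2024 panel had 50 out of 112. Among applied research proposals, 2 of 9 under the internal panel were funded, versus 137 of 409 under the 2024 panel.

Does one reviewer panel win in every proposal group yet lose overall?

Translational research: the internal panel 128/210 = 61.0%, the 2024 panel 14/20 = 70.0% → the 2024 panel
Basic research: the internal panel 48/148 = 32.4%, the 2024 panel 50/112 = 44.6% → the 2024 panel
Applied research: the internal panel 2/9 = 22.2%, the 2024 panel 137/409 = 33.5% → the 2024 panel
Overall: the internal panel 178/367 = 48.5%, the 2024 panel 201/541 = 37.2% → the internal panel
The 2024 panel wins each proposal group but the internal panel wins overall — the comparison reverses. The 2024 panel's proposals skew toward applied research, which has a lower base rate.

Yes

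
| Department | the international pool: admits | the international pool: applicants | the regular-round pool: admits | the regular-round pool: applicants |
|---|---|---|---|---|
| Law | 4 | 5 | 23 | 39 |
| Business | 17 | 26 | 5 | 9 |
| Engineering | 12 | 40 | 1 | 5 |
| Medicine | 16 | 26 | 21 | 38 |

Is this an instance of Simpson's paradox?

Law: the international pool 4/5 = 80.0%, the regular-round pool 23/39 = 59.0% → the international pool
Business: the international pool 17/26 = 65.4%, the regular-round pool 5/9 = 55.6% → the international pool
Engineering: the international pool 12/40 = 30.0%, the regular-round pool 1/5 = 20.0% → the international pool
Medicine: the international pool 16/26 = 61.5%, the regular-round pool 21/38 = 55.3% → the international pool
Overall: the international pool 49/97 = 50.5%, the regular-round pool 50/91 = 54.9% → the regular-round pool
The international pool wins each department group but the regular-round pool wins overall — the comparison reverses. The international pool's applicants skew toward Engineering, which has a lower base rate.

Yes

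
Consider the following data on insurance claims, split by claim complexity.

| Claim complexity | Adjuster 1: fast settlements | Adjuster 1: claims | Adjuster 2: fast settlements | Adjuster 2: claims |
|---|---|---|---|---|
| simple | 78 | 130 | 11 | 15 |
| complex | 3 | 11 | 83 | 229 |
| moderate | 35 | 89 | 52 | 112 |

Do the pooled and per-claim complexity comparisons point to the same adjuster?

No

Simple: Adjuster 1 78/130 = 60.0%, Adjuster 2 11/15 = 73.3% → Adjuster 2
Complex: Adjuster 1 3/11 = 27.3%, Adjuster 2 83/229 = 36.2% → Adjuster 2
Moderate: Adjuster 1 35/89 = 39.3%, Adjuster 2 52/112 = 46.4% → Adjuster 2
Overall: Adjuster 1 116/230 = 50.4%, Adjuster 2 146/356 = 41.0% → Adjuster 1
Adjuster 2 wins each claim group but Adjuster 1 wins overall — the comparison reverses. Adjuster 2's claims skew toward complex, which has a lower base rate.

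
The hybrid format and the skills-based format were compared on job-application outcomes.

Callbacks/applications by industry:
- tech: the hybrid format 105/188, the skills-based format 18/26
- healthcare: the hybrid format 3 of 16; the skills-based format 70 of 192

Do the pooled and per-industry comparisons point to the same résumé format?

No

Tech: the hybrid format 105/188 = 55.9%, the skills-based format 18/26 = 69.2% → the skills-based format
Healthcare: the hybrid format 3/16 = 18.8%, the skills-based format 70/192 = 36.5% → the skills-based format
Overall: the hybrid format 108/204 = 52.9%, the skills-based format 88/218 = 40.4% → the hybrid format
The skills-based format wins each industry group but the hybrid format wins overall — the comparison reverses. The skills-based format's applications skew toward healthcare, which has a lower base rate.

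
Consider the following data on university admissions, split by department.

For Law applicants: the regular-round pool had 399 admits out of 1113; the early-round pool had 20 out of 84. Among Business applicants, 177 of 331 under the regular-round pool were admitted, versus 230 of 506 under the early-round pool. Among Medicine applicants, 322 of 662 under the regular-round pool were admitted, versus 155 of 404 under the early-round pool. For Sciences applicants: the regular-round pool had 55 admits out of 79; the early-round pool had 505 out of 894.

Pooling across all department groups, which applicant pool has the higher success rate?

the early-round pool

Law: the regular-round pool 399/1113 = 35.8%, the early-round pool 20/84 = 23.8% → the regular-round pool
Business: the regular-round pool 177/331 = 53.5%, the early-round pool 230/506 = 45.5% → the regular-round pool
Medicine: the regular-round pool 322/662 = 48.6%, the early-round pool 155/404 = 38.4% → the regular-round pool
Sciences: the regular-round pool 55/79 = 69.6%, the early-round pool 505/894 = 56.5% → the regular-round pool
Overall: the regular-round pool 953/2185 = 43.6%, the early-round pool 910/1888 = 48.2% → the early-round pool
(The regular-round pool wins every department group but the early-round pool wins overall — the regular-round pool's applicants skew toward the low-rate Law group.)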